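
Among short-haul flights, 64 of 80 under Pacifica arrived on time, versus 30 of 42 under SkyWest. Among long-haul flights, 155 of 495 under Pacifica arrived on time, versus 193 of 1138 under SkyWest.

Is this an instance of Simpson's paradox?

Short-haul: Pacifica 64/80 = 80.0%, SkyWest 30/42 = 71.4% → Pacifica
Long-haul: Pacifica 155/495 = 31.3%, SkyWest 193/1138 = 17.0% → Pacifica
Overall: Pacifica 219/575 = 38.1%, SkyWest 223/1180 = 18.9% → Pacifica
Pacifica wins overall and in every route group — no reversal.

No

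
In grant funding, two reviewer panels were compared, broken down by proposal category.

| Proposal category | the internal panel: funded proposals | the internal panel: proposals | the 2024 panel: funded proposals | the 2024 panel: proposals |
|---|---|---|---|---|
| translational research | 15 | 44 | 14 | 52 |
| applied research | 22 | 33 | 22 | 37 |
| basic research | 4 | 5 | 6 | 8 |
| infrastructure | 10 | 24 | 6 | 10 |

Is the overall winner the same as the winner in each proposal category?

No

Translational research: the internal panel 15/44 = 34.1%, the 2024 panel 14/52 = 26.9% → the internal panel
Applied research: the internal panel 22/33 = 66.7%, the 2024 panel 22/37 = 59.5% → the internal panel
Basic research: the internal panel 4/5 = 80.0%, the 2024 panel 6/8 = 75.0% → the internal panel
Infrastructure: the internal panel 10/24 = 41.7%, the 2024 panel 6/10 = 60.0% → the 2024 panel
Overall: the internal panel 51/106 = 48.1%, the 2024 panel 48/107 = 44.9% → the internal panel
Neither sweeps: the internal panel wins 3 of 4 groups, the 2024 panel wins 1. The internal panel wins overall but not every group — no Simpson reversal.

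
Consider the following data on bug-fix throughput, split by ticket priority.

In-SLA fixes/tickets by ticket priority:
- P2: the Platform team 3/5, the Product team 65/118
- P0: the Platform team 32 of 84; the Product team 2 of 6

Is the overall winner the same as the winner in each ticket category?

P2: the Platform team 3/5 = 60.0%, the Product team 65/118 = 55.1% → the Platform team
P0: the Platform team 32/84 = 38.1%, the Product team 2/6 = 33.3% → the Platform team
Overall: the Platform team 35/89 = 39.3%, the Product team 67/124 = 54.0% → the Product team
The Platform team wins each ticket group but the Product team wins overall — the comparison reverses. The Platform team's tickets skew toward P0, which has a lower base rate.

No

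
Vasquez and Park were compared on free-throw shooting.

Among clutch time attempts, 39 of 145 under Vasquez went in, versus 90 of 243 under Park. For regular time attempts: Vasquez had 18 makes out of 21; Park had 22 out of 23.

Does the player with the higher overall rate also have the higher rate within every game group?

Yes

Clutch time: Vasquez 39/145 = 26.9%, Park 90/243 = 37.0% → Park
Regular time: Vasquez 18/21 = 85.7%, Park 22/23 = 95.7% → Park
Overall: Vasquez 57/166 = 34.3%, Park 112/266 = 42.1% → Park
Park wins overall and in every game group — no reversal.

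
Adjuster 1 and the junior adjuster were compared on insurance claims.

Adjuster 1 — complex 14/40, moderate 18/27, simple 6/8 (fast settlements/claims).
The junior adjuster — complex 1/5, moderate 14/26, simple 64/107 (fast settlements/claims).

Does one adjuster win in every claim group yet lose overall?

Complex: Adjuster 1 14/40 = 35.0%, the junior adjuster 1/5 = 20.0% → Adjuster 1
Moderate: Adjuster 1 18/27 = 66.7%, the junior adjuster 14/26 = 53.8% → Adjuster 1
Simple: Adjuster 1 6/8 = 75.0%, the junior adjuster 64/107 = 59.8% → Adjuster 1
Overall: Adjuster 1 38/75 = 50.7%, the junior adjuster 79/138 = 57.2% → the junior adjuster
Adjuster 1 wins each claim group but the junior adjuster wins overall — the comparison reverses. Adjuster 1's claims skew toward complex, which has a lower base rate.

Yes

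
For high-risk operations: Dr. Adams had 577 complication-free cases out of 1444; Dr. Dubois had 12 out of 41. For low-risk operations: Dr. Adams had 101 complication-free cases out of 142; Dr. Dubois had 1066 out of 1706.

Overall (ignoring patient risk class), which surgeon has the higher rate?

High-risk: Dr. Adams 577/1444 = 40.0%, Dr. Dubois 12/41 = 29.3% → Dr. Adams
Low-risk: Dr. Adams 101/142 = 71.1%, Dr. Dubois 1066/1706 = 62.5% → Dr. Adams
Overall: Dr. Adams 678/1586 = 42.7%, Dr. Dubois 1078/1747 = 61.7% → Dr. Dubois
(Dr. Adams wins every patient risk group but Dr. Dubois wins overall — Dr. Adams's operations skew toward the low-rate high-risk group.)

Dr. Dubois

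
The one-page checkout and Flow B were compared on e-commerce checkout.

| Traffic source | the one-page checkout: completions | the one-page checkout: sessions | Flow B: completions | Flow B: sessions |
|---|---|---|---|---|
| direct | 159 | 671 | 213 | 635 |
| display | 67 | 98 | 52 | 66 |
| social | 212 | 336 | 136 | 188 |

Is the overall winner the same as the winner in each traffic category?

Yes

Direct: the one-page checkout 159/671 = 23.7%, Flow B 213/635 = 33.5% → Flow B
Display: the one-page checkout 67/98 = 68.4%, Flow B 52/66 = 78.8% → Flow B
Social: the one-page checkout 212/336 = 63.1%, Flow B 136/188 = 72.3% → Flow B
Overall: the one-page checkout 438/1105 = 39.6%, Flow B 401/889 = 45.1% → Flow B
Flow B wins overall and in every traffic group — no reversal.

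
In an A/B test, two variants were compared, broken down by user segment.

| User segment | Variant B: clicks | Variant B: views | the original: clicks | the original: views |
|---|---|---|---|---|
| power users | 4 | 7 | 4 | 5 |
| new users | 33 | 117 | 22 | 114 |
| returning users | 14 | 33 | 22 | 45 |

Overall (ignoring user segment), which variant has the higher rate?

Power users: Variant B 4/7 = 57.1%, the original 4/5 = 80.0% → the original
New users: Variant B 33/117 = 28.2%, the original 22/114 = 19.3% → Variant B
Returning users: Variant B 14/33 = 42.4%, the original 22/45 = 48.9% → the original
Overall: Variant B 51/157 = 32.5%, the original 48/164 = 29.3% → Variant B
(Neither sweeps every user group, but Variant B has the higher pooled rate.)

Variant B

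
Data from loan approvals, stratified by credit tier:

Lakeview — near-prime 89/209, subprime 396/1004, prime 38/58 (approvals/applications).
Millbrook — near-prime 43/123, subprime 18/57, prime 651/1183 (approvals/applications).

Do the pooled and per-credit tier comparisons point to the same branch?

Near-prime: Lakeview 89/209 = 42.6%, Millbrook 43/123 = 35.0% → Lakeview
Subprime: Lakeview 396/1004 = 39.4%, Millbrook 18/57 = 31.6% → Lakeview
Prime: Lakeview 38/58 = 65.5%, Millbrook 651/1183 = 55.0% → Lakeview
Overall: Lakeview 523/1271 = 41.1%, Millbrook 712/1363 = 52.2% → Millbrook
Lakeview wins each credit group but Millbrook wins overall — the comparison reverses. Lakeview's applications skew toward subprime, which has a lower base rate.

No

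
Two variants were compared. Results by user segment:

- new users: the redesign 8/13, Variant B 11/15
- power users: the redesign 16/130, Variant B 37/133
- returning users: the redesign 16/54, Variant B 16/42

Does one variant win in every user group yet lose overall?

New users: the redesign 8/13 = 61.5%, Variant B 11/15 = 73.3% → Variant B
Power users: the redesign 16/130 = 12.3%, Variant B 37/133 = 27.8% → Variant B
Returning users: the redesign 16/54 = 29.6%, Variant B 16/42 = 38.1% → Variant B
Overall: the redesign 40/197 = 20.3%, Variant B 64/190 = 33.7% → Variant B
Variant B wins overall and in every user group — no reversal.

No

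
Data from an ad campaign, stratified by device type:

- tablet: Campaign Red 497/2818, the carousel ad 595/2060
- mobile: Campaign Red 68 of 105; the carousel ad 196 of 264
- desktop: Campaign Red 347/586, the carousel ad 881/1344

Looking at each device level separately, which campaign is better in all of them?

Tablet: Campaign Red 497/2818 = 17.6%, the carousel ad 595/2060 = 28.9% → the carousel ad
Mobile: Campaign Red 68/105 = 64.8%, the carousel ad 196/264 = 74.2% → the carousel ad
Desktop: Campaign Red 347/586 = 59.2%, the carousel ad 881/1344 = 65.6% → the carousel ad
The carousel ad has the higher rate in all 3 groups.

the carousel ad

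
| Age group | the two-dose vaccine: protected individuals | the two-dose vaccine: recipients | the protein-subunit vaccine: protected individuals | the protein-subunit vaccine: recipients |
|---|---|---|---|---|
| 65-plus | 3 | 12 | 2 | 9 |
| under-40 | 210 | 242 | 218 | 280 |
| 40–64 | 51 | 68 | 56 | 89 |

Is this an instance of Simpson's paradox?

No

65-plus: the two-dose vaccine 3/12 = 25.0%, the protein-subunit vaccine 2/9 = 22.2% → the two-dose vaccine
Under-40: the two-dose vaccine 210/242 = 86.8%, the protein-subunit vaccine 218/280 = 77.9% → the two-dose vaccine
40–64: the two-dose vaccine 51/68 = 75.0%, the protein-subunit vaccine 56/89 = 62.9% → the two-dose vaccine
Overall: the two-dose vaccine 264/322 = 82.0%, the protein-subunit vaccine 276/378 = 73.0% → the two-dose vaccine
The two-dose vaccine wins overall and in every age group — no reversal.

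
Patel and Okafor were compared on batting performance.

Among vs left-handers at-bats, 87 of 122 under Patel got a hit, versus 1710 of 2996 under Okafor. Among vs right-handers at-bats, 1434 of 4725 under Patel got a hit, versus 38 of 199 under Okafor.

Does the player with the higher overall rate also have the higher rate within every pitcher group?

Vs left-handers: Patel 87/122 = 71.3%, Okafor 1710/2996 = 57.1% → Patel
Vs right-handers: Patel 1434/4725 = 30.3%, Okafor 38/199 = 19.1% → Patel
Overall: Patel 1521/4847 = 31.4%, Okafor 1748/3195 = 54.7% → Okafor
Patel wins each pitcher group but Okafor wins overall — the comparison reverses. Patel's at-bats skew toward vs right-handers, which has a lower base rate.

No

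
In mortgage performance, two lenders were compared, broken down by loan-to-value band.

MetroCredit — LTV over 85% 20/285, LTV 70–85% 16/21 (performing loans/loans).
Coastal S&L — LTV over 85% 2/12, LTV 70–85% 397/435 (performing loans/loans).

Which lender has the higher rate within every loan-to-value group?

Coastal S&L

LTV over 85%: MetroCredit 20/285 = 7.0%, Coastal S&L 2/12 = 16.7% → Coastal S&L
LTV 70–85%: MetroCredit 16/21 = 76.2%, Coastal S&L 397/435 = 91.3% → Coastal S&L
Coastal S&L has the higher rate in both groups.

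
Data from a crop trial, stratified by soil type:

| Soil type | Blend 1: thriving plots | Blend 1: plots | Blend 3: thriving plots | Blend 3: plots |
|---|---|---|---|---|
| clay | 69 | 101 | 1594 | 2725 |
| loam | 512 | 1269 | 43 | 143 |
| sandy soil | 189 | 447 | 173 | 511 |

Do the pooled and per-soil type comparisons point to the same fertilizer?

No

Clay: Blend 1 69/101 = 68.3%, Blend 3 1594/2725 = 58.5% → Blend 1
Loam: Blend 1 512/1269 = 40.3%, Blend 3 43/143 = 30.1% → Blend 1
Sandy soil: Blend 1 189/447 = 42.3%, Blend 3 173/511 = 33.9% → Blend 1
Overall: Blend 1 770/1817 = 42.4%, Blend 3 1810/3379 = 53.6% → Blend 3
Blend 1 wins each soil group but Blend 3 wins overall — the comparison reverses. Blend 1's plots skew toward loam, which has a lower base rate.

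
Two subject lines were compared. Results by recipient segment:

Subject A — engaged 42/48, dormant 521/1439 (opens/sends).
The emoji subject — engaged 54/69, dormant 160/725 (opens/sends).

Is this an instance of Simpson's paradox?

No

Engaged: Subject A 42/48 = 87.5%, the emoji subject 54/69 = 78.3% → Subject A
Dormant: Subject A 521/1439 = 36.2%, the emoji subject 160/725 = 22.1% → Subject A
Overall: Subject A 563/1487 = 37.9%, the emoji subject 214/794 = 27.0% → Subject A
Subject A wins overall and in every recipient group — no reversal.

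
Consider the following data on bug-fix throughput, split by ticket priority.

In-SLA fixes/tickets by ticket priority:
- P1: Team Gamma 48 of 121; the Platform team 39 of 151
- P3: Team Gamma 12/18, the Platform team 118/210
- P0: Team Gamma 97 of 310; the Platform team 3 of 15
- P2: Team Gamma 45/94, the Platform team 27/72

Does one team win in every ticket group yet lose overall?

Yes

P1: Team Gamma 48/121 = 39.7%, the Platform team 39/151 = 25.8% → Team Gamma
P3: Team Gamma 12/18 = 66.7%, the Platform team 118/210 = 56.2% → Team Gamma
P0: Team Gamma 97/310 = 31.3%, the Platform team 3/15 = 20.0% → Team Gamma
P2: Team Gamma 45/94 = 47.9%, the Platform team 27/72 = 37.5% → Team Gamma
Overall: Team Gamma 202/543 = 37.2%, the Platform team 187/448 = 41.7% → the Platform team
Team Gamma wins each ticket group but the Platform team wins overall — the comparison reverses. Team Gamma's tickets skew toward P0, which has a lower base rate.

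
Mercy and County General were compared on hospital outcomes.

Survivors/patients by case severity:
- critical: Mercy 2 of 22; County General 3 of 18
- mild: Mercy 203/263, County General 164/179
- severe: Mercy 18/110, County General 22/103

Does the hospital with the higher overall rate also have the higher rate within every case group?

Critical: Mercy 2/22 = 9.1%, County General 3/18 = 16.7% → County General
Mild: Mercy 203/263 = 77.2%, County General 164/179 = 91.6% → County General
Severe: Mercy 18/110 = 16.4%, County General 22/103 = 21.4% → County General
Overall: Mercy 223/395 = 56.5%, County General 189/300 = 63.0% → County General
County General wins overall and in every case group — no reversal.

Yes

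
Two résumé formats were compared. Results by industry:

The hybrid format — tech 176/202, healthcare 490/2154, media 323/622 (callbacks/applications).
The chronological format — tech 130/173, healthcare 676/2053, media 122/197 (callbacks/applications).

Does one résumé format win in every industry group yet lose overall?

Tech: the hybrid format 176/202 = 87.1%, the chronological format 130/173 = 75.1% → the hybrid format
Healthcare: the hybrid format 490/2154 = 22.7%, the chronological format 676/2053 = 32.9% → the chronological format
Media: the hybrid format 323/622 = 51.9%, the chronological format 122/197 = 61.9% → the chronological format
Overall: the hybrid format 989/2978 = 33.2%, the chronological format 928/2423 = 38.3% → the chronological format
Neither sweeps: the hybrid format wins 1 of 3 groups, the chronological format wins 2. The chronological format wins overall but not every group — no Simpson reversal.

No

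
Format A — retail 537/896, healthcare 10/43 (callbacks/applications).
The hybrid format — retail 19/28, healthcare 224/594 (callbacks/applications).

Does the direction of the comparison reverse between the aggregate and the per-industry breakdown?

Yes

Retail: Format A 537/896 = 59.9%, the hybrid format 19/28 = 67.9% → the hybrid format
Healthcare: Format A 10/43 = 23.3%, the hybrid format 224/594 = 37.7% → the hybrid format
Overall: Format A 547/939 = 58.3%, the hybrid format 243/622 = 39.1% → Format A
The hybrid format wins each industry group but Format A wins overall — the comparison reverses. The hybrid format's applications skew toward healthcare, which has a lower base rate.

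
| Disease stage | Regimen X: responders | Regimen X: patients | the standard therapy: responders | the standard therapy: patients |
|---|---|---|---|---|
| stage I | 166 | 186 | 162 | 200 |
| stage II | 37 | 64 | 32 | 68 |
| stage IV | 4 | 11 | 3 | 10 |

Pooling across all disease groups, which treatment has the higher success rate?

Stage I: Regimen X 166/186 = 89.2%, the standard therapy 162/200 = 81.0% → Regimen X
Stage II: Regimen X 37/64 = 57.8%, the standard therapy 32/68 = 47.1% → Regimen X
Stage IV: Regimen X 4/11 = 36.4%, the standard therapy 3/10 = 30.0% → Regimen X
Overall: Regimen X 207/261 = 79.3%, the standard therapy 197/278 = 70.9% → Regimen X

Regimen X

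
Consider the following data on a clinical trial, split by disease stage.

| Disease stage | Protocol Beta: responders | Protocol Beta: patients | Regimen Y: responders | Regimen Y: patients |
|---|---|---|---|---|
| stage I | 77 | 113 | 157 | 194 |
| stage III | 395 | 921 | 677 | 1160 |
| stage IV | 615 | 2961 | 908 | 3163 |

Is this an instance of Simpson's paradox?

No

Stage I: Protocol Beta 77/113 = 68.1%, Regimen Y 157/194 = 80.9% → Regimen Y
Stage III: Protocol Beta 395/921 = 42.9%, Regimen Y 677/1160 = 58.4% → Regimen Y
Stage IV: Protocol Beta 615/2961 = 20.8%, Regimen Y 908/3163 = 28.7% → Regimen Y
Overall: Protocol Beta 1087/3995 = 27.2%, Regimen Y 1742/4517 = 38.6% → Regimen Y
Regimen Y wins overall and in every disease group — no reversal.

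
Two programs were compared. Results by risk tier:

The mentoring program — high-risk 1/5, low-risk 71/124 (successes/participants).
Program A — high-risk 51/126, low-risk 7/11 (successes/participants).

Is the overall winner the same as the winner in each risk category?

High-risk: the mentoring program 1/5 = 20.0%, Program A 51/126 = 40.5% → Program A
Low-risk: the mentoring program 71/124 = 57.3%, Program A 7/11 = 63.6% → Program A
Overall: the mentoring program 72/129 = 55.8%, Program A 58/137 = 42.3% → the mentoring program
Program A wins each risk group but the mentoring program wins overall — the comparison reverses. Program A's participants skew toward high-risk, which has a lower base rate.

No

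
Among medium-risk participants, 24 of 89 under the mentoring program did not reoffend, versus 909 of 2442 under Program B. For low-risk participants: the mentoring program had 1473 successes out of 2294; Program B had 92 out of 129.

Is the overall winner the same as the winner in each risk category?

Medium-risk: the mentoring program 24/89 = 27.0%, Program B 909/2442 = 37.2% → Program B
Low-risk: the mentoring program 1473/2294 = 64.2%, Program B 92/129 = 71.3% → Program B
Overall: the mentoring program 1497/2383 = 62.8%, Program B 1001/2571 = 38.9% → the mentoring program
Program B wins each risk group but the mentoring program wins overall — the comparison reverses. Program B's participants skew toward medium-risk, which has a lower base rate.

No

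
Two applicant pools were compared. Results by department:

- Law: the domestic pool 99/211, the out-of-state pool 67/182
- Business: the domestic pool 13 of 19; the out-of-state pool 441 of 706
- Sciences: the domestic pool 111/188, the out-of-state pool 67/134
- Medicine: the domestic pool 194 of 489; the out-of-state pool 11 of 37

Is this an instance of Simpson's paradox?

Law: the domestic pool 99/211 = 46.9%, the out-of-state pool 67/182 = 36.8% → the domestic pool
Business: the domestic pool 13/19 = 68.4%, the out-of-state pool 441/706 = 62.5% → the domestic pool
Sciences: the domestic pool 111/188 = 59.0%, the out-of-state pool 67/134 = 50.0% → the domestic pool
Medicine: the domestic pool 194/489 = 39.7%, the out-of-state pool 11/37 = 29.7% → the domestic pool
Overall: the domestic pool 417/907 = 46.0%, the out-of-state pool 586/1059 = 55.3% → the out-of-state pool
The domestic pool wins each department group but the out-of-state pool wins overall — the comparison reverses. The domestic pool's applicants skew toward Medicine, which has a lower base rate.

Yes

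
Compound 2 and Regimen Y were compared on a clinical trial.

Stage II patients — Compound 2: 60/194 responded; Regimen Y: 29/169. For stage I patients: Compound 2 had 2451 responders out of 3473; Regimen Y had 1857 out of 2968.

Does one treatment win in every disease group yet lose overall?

Stage II: Compound 2 60/194 = 30.9%, Regimen Y 29/169 = 17.2% → Compound 2
Stage I: Compound 2 2451/3473 = 70.6%, Regimen Y 1857/2968 = 62.6% → Compound 2
Overall: Compound 2 2511/3667 = 68.5%, Regimen Y 1886/3137 = 60.1% → Compound 2
Compound 2 wins overall and in every disease group — no reversal.

No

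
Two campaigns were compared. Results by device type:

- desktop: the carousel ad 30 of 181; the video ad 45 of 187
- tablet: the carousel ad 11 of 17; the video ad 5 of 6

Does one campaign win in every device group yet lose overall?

Desktop: the carousel ad 30/181 = 16.6%, the video ad 45/187 = 24.1% → the video ad
Tablet: the carousel ad 11/17 = 64.7%, the video ad 5/6 = 83.3% → the video ad
Overall: the carousel ad 41/198 = 20.7%, the video ad 50/193 = 25.9% → the video ad
The video ad wins overall and in every device group — no reversal.

No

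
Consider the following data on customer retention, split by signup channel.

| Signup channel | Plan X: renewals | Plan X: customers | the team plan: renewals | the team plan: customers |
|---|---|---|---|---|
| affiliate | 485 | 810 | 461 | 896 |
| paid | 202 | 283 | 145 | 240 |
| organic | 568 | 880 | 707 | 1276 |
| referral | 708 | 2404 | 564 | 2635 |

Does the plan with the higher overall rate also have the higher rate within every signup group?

Yes

Affiliate: Plan X 485/810 = 59.9%, the team plan 461/896 = 51.5% → Plan X
Paid: Plan X 202/283 = 71.4%, the team plan 145/240 = 60.4% → Plan X
Organic: Plan X 568/880 = 64.5%, the team plan 707/1276 = 55.4% → Plan X
Referral: Plan X 708/2404 = 29.5%, the team plan 564/2635 = 21.4% → Plan X
Overall: Plan X 1963/4377 = 44.8%, the team plan 1877/5047 = 37.2% → Plan X
Plan X wins overall and in every signup group — no reversal.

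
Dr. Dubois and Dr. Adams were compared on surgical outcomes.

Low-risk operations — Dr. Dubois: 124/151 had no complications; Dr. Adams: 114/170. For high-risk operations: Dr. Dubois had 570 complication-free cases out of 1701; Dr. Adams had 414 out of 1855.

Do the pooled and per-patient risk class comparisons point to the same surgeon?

Yes

Low-risk: Dr. Dubois 124/151 = 82.1%, Dr. Adams 114/170 = 67.1% → Dr. Dubois
High-risk: Dr. Dubois 570/1701 = 33.5%, Dr. Adams 414/1855 = 22.3% → Dr. Dubois
Overall: Dr. Dubois 694/1852 = 37.5%, Dr. Adams 528/2025 = 26.1% → Dr. Dubois
Dr. Dubois wins overall and in every patient risk group — no reversal.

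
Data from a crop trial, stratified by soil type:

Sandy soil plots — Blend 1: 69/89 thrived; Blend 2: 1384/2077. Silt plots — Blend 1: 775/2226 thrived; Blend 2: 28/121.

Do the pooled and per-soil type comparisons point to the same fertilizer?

Sandy soil: Blend 1 69/89 = 77.5%, Blend 2 1384/2077 = 66.6% → Blend 1
Silt: Blend 1 775/2226 = 34.8%, Blend 2 28/121 = 23.1% → Blend 1
Overall: Blend 1 844/2315 = 36.5%, Blend 2 1412/2198 = 64.2% → Blend 2
Blend 1 wins each soil group but Blend 2 wins overall — the comparison reverses. Blend 1's plots skew toward silt, which has a lower base rate.

No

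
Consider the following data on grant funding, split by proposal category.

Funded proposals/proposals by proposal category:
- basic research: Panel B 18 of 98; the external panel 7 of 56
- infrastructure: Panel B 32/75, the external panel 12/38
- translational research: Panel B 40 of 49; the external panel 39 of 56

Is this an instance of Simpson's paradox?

Basic research: Panel B 18/98 = 18.4%, the external panel 7/56 = 12.5% → Panel B
Infrastructure: Panel B 32/75 = 42.7%, the external panel 12/38 = 31.6% → Panel B
Translational research: Panel B 40/49 = 81.6%, the external panel 39/56 = 69.6% → Panel B
Overall: Panel B 90/222 = 40.5%, the external panel 58/150 = 38.7% → Panel B
Panel B wins overall and in every proposal group — no reversal.

No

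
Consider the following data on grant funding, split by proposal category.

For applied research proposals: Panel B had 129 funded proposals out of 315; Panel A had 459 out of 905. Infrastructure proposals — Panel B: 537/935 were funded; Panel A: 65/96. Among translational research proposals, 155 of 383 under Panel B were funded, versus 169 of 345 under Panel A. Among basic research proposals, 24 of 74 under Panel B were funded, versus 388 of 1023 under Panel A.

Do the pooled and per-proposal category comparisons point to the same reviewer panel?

Applied research: Panel B 129/315 = 41.0%, Panel A 459/905 = 50.7% → Panel A
Infrastructure: Panel B 537/935 = 57.4%, Panel A 65/96 = 67.7% → Panel A
Translational research: Panel B 155/383 = 40.5%, Panel A 169/345 = 49.0% → Panel A
Basic research: Panel B 24/74 = 32.4%, Panel A 388/1023 = 37.9% → Panel A
Overall: Panel B 845/1707 = 49.5%, Panel A 1081/2369 = 45.6% → Panel B
Panel A wins each proposal group but Panel B wins overall — the comparison reverses. Panel A's proposals skew toward basic research, which has a lower base rate.

No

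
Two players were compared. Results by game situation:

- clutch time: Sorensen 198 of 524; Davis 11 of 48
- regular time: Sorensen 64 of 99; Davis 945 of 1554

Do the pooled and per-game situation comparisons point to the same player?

No

Clutch time: Sorensen 198/524 = 37.8%, Davis 11/48 = 22.9% → Sorensen
Regular time: Sorensen 64/99 = 64.6%, Davis 945/1554 = 60.8% → Sorensen
Overall: Sorensen 262/623 = 42.1%, Davis 956/1602 = 59.7% → Davis
Sorensen wins each game group but Davis wins overall — the comparison reverses. Sorensen's attempts skew toward clutch time, which has a lower base rate.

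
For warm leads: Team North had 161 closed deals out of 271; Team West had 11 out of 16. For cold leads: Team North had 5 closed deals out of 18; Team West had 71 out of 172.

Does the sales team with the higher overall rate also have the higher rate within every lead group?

Warm: Team North 161/271 = 59.4%, Team West 11/16 = 68.8% → Team West
Cold: Team North 5/18 = 27.8%, Team West 71/172 = 41.3% → Team West
Overall: Team North 166/289 = 57.4%, Team West 82/188 = 43.6% → Team North
Team West wins each lead group but Team North wins overall — the comparison reverses. Team West's leads skew toward cold, which has a lower base rate.

No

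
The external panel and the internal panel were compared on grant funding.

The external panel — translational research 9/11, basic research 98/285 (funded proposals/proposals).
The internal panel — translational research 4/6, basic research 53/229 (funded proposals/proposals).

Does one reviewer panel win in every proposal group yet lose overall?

Translational research: the external panel 9/11 = 81.8%, the internal panel 4/6 = 66.7% → the external panel
Basic research: the external panel 98/285 = 34.4%, the internal panel 53/229 = 23.1% → the external panel
Overall: the external panel 107/296 = 36.1%, the internal panel 57/235 = 24.3% → the external panel
The external panel wins overall and in every proposal group — no reversal.

No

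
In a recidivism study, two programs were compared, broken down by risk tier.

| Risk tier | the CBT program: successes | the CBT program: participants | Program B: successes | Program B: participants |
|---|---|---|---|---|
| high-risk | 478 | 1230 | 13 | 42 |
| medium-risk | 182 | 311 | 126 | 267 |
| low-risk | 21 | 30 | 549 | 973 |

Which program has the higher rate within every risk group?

High-risk: the CBT program 478/1230 = 38.9%, Program B 13/42 = 31.0% → the CBT program
Medium-risk: the CBT program 182/311 = 58.5%, Program B 126/267 = 47.2% → the CBT program
Low-risk: the CBT program 21/30 = 70.0%, Program B 549/973 = 56.4% → the CBT program
The CBT program has the higher rate in all 3 groups.

the CBT program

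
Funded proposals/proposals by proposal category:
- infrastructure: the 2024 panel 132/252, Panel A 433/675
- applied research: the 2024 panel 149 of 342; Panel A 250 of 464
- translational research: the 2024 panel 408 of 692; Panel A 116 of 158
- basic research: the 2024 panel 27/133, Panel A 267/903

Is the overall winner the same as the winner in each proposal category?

Infrastructure: the 2024 panel 132/252 = 52.4%, Panel A 433/675 = 64.1% → Panel A
Applied research: the 2024 panel 149/342 = 43.6%, Panel A 250/464 = 53.9% → Panel A
Translational research: the 2024 panel 408/692 = 59.0%, Panel A 116/158 = 73.4% → Panel A
Basic research: the 2024 panel 27/133 = 20.3%, Panel A 267/903 = 29.6% → Panel A
Overall: the 2024 panel 716/1419 = 50.5%, Panel A 1066/2200 = 48.5% → the 2024 panel
Panel A wins each proposal group but the 2024 panel wins overall — the comparison reverses. Panel A's proposals skew toward basic research, which has a lower base rate.

No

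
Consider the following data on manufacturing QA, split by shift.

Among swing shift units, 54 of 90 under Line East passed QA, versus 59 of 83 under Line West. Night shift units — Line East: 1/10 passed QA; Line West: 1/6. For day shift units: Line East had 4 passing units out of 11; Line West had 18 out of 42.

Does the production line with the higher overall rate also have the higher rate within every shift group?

Yes

Swing shift: Line East 54/90 = 60.0%, Line West 59/83 = 71.1% → Line West
Night shift: Line East 1/10 = 10.0%, Line West 1/6 = 16.7% → Line West
Day shift: Line East 4/11 = 36.4%, Line West 18/42 = 42.9% → Line West
Overall: Line East 59/111 = 53.2%, Line West 78/131 = 59.5% → Line West
Line West wins overall and in every shift group — no reversal.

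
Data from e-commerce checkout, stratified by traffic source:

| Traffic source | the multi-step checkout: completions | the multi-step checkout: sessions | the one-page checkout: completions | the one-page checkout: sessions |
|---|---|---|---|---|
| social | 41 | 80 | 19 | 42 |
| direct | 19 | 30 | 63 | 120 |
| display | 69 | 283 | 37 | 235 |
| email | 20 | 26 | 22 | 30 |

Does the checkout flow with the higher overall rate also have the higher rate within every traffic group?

Yes

Social: the multi-step checkout 41/80 = 51.2%, the one-page checkout 19/42 = 45.2% → the multi-step checkout
Direct: the multi-step checkout 19/30 = 63.3%, the one-page checkout 63/120 = 52.5% → the multi-step checkout
Display: the multi-step checkout 69/283 = 24.4%, the one-page checkout 37/235 = 15.7% → the multi-step checkout
Email: the multi-step checkout 20/26 = 76.9%, the one-page checkout 22/30 = 73.3% → the multi-step checkout
Overall: the multi-step checkout 149/419 = 35.6%, the one-page checkout 141/427 = 33.0% → the multi-step checkout
The multi-step checkout wins overall and in every traffic group — no reversal.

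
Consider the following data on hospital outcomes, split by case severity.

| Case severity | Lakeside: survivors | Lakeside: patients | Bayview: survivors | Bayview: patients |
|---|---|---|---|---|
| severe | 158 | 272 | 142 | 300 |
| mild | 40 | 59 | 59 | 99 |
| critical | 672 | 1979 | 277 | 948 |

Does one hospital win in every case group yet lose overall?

No

Severe: Lakeside 158/272 = 58.1%, Bayview 142/300 = 47.3% → Lakeside
Mild: Lakeside 40/59 = 67.8%, Bayview 59/99 = 59.6% → Lakeside
Critical: Lakeside 672/1979 = 34.0%, Bayview 277/948 = 29.2% → Lakeside
Overall: Lakeside 870/2310 = 37.7%, Bayview 478/1347 = 35.5% → Lakeside
Lakeside wins overall and in every case group — no reversal.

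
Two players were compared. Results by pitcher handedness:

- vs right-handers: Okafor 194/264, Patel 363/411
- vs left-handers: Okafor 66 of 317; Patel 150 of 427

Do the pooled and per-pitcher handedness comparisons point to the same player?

Yes

Vs right-handers: Okafor 194/264 = 73.5%, Patel 363/411 = 88.3% → Patel
Vs left-handers: Okafor 66/317 = 20.8%, Patel 150/427 = 35.1% → Patel
Overall: Okafor 260/581 = 44.8%, Patel 513/838 = 61.2% → Patel
Patel wins overall and in every pitcher group — no reversal.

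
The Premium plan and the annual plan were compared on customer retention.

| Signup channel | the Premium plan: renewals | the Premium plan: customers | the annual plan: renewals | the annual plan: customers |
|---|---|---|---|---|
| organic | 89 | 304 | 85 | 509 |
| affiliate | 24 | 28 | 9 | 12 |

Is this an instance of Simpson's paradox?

No

Organic: the Premium plan 89/304 = 29.3%, the annual plan 85/509 = 16.7% → the Premium plan
Affiliate: the Premium plan 24/28 = 85.7%, the annual plan 9/12 = 75.0% → the Premium plan
Overall: the Premium plan 113/332 = 34.0%, the annual plan 94/521 = 18.0% → the Premium plan
The Premium plan wins overall and in every signup group — no reversal.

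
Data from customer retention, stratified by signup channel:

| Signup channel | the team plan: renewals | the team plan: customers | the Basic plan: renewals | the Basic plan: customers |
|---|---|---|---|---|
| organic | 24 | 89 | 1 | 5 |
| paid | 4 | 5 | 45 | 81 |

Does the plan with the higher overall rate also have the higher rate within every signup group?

No

Organic: the team plan 24/89 = 27.0%, the Basic plan 1/5 = 20.0% → the team plan
Paid: the team plan 4/5 = 80.0%, the Basic plan 45/81 = 55.6% → the team plan
Overall: the team plan 28/94 = 29.8%, the Basic plan 46/86 = 53.5% → the Basic plan
The team plan wins each signup group but the Basic plan wins overall — the comparison reverses. The team plan's customers skew toward organic, which has a lower base rate.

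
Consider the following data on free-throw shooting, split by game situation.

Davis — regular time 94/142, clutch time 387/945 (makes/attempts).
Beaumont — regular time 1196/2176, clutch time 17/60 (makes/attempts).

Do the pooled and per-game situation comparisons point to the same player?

Regular time: Davis 94/142 = 66.2%, Beaumont 1196/2176 = 55.0% → Davis
Clutch time: Davis 387/945 = 41.0%, Beaumont 17/60 = 28.3% → Davis
Overall: Davis 481/1087 = 44.3%, Beaumont 1213/2236 = 54.2% → Beaumont
Davis wins each game group but Beaumont wins overall — the comparison reverses. Davis's attempts skew toward clutch time, which has a lower base rate.

No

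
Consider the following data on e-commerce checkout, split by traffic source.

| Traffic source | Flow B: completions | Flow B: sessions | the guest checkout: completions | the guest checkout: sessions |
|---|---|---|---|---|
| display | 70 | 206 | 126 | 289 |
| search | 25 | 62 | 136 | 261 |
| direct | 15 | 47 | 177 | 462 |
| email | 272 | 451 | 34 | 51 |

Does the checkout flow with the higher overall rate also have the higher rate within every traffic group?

No

Display: Flow B 70/206 = 34.0%, the guest checkout 126/289 = 43.6% → the guest checkout
Search: Flow B 25/62 = 40.3%, the guest checkout 136/261 = 52.1% → the guest checkout
Direct: Flow B 15/47 = 31.9%, the guest checkout 177/462 = 38.3% → the guest checkout
Email: Flow B 272/451 = 60.3%, the guest checkout 34/51 = 66.7% → the guest checkout
Overall: Flow B 382/766 = 49.9%, the guest checkout 473/1063 = 44.5% → Flow B
The guest checkout wins each traffic group but Flow B wins overall — the comparison reverses. The guest checkout's sessions skew toward direct, which has a lower base rate.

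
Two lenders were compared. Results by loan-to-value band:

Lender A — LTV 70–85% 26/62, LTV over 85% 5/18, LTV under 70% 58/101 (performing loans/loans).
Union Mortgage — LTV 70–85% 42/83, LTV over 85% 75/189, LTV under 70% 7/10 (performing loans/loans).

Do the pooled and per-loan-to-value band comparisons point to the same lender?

No

LTV 70–85%: Lender A 26/62 = 41.9%, Union Mortgage 42/83 = 50.6% → Union Mortgage
LTV over 85%: Lender A 5/18 = 27.8%, Union Mortgage 75/189 = 39.7% → Union Mortgage
LTV under 70%: Lender A 58/101 = 57.4%, Union Mortgage 7/10 = 70.0% → Union Mortgage
Overall: Lender A 89/181 = 49.2%, Union Mortgage 124/282 = 44.0% → Lender A
Union Mortgage wins each loan-to-value group but Lender A wins overall — the comparison reverses. Union Mortgage's loans skew toward LTV over 85%, which has a lower base rate.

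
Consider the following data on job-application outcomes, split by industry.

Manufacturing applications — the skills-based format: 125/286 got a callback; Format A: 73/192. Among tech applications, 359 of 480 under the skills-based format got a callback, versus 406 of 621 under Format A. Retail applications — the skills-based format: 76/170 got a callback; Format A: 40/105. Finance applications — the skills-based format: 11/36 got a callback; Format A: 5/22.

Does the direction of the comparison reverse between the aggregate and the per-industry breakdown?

No

Manufacturing: the skills-based format 125/286 = 43.7%, Format A 73/192 = 38.0% → the skills-based format
Tech: the skills-based format 359/480 = 74.8%, Format A 406/621 = 65.4% → the skills-based format
Retail: the skills-based format 76/170 = 44.7%, Format A 40/105 = 38.1% → the skills-based format
Finance: the skills-based format 11/36 = 30.6%, Format A 5/22 = 22.7% → the skills-based format
Overall: the skills-based format 571/972 = 58.7%, Format A 524/940 = 55.7% → the skills-based format
The skills-based format wins overall and in every industry group — no reversal.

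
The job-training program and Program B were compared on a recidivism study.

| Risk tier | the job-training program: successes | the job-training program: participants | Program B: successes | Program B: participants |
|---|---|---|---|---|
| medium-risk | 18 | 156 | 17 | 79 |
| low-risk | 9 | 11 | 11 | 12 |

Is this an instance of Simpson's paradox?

Medium-risk: the job-training program 18/156 = 11.5%, Program B 17/79 = 21.5% → Program B
Low-risk: the job-training program 9/11 = 81.8%, Program B 11/12 = 91.7% → Program B
Overall: the job-training program 27/167 = 16.2%, Program B 28/91 = 30.8% → Program B
Program B wins overall and in every risk group — no reversal.

No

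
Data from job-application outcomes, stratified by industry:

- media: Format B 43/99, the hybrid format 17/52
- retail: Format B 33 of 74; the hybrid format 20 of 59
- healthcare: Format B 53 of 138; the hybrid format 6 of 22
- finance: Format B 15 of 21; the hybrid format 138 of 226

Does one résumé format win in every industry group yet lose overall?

Media: Format B 43/99 = 43.4%, the hybrid format 17/52 = 32.7% → Format B
Retail: Format B 33/74 = 44.6%, the hybrid format 20/59 = 33.9% → Format B
Healthcare: Format B 53/138 = 38.4%, the hybrid format 6/22 = 27.3% → Format B
Finance: Format B 15/21 = 71.4%, the hybrid format 138/226 = 61.1% → Format B
Overall: Format B 144/332 = 43.4%, the hybrid format 181/359 = 50.4% → the hybrid format
Format B wins each industry group but the hybrid format wins overall — the comparison reverses. Format B's applications skew toward healthcare, which has a lower base rate.

Yes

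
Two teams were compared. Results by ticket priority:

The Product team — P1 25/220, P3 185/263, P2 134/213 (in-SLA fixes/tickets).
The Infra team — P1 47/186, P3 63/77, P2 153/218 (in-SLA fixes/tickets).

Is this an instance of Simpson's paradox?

P1: the Product team 25/220 = 11.4%, the Infra team 47/186 = 25.3% → the Infra team
P3: the Product team 185/263 = 70.3%, the Infra team 63/77 = 81.8% → the Infra team
P2: the Product team 134/213 = 62.9%, the Infra team 153/218 = 70.2% → the Infra team
Overall: the Product team 344/696 = 49.4%, the Infra team 263/481 = 54.7% → the Infra team
The Infra team wins overall and in every ticket group — no reversal.

No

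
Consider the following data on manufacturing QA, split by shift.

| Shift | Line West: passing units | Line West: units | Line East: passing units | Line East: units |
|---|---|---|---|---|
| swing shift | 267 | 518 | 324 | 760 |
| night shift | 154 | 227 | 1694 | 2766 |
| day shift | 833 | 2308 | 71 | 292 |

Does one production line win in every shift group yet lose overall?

Swing shift: Line West 267/518 = 51.5%, Line East 324/760 = 42.6% → Line West
Night shift: Line West 154/227 = 67.8%, Line East 1694/2766 = 61.2% → Line West
Day shift: Line West 833/2308 = 36.1%, Line East 71/292 = 24.3% → Line West
Overall: Line West 1254/3053 = 41.1%, Line East 2089/3818 = 54.7% → Line East
Line West wins each shift group but Line East wins overall — the comparison reverses. Line West's units skew toward day shift, which has a lower base rate.

Yes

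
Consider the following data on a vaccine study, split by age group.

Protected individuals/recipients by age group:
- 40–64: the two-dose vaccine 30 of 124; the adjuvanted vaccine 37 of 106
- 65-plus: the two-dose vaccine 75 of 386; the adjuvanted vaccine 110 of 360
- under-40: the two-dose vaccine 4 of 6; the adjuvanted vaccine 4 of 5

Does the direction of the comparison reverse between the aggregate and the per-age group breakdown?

40–64: the two-dose vaccine 30/124 = 24.2%, the adjuvanted vaccine 37/106 = 34.9% → the adjuvanted vaccine
65-plus: the two-dose vaccine 75/386 = 19.4%, the adjuvanted vaccine 110/360 = 30.6% → the adjuvanted vaccine
Under-40: the two-dose vaccine 4/6 = 66.7%, the adjuvanted vaccine 4/5 = 80.0% → the adjuvanted vaccine
Overall: the two-dose vaccine 109/516 = 21.1%, the adjuvanted vaccine 151/471 = 32.1% → the adjuvanted vaccine
The adjuvanted vaccine wins overall and in every age group — no reversal.

No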